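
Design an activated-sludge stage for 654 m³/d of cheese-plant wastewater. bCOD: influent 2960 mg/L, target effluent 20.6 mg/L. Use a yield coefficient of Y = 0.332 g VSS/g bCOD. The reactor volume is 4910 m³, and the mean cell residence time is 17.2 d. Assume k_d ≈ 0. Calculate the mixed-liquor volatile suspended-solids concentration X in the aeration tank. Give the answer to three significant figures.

X = Y·Q·ΔS·θ_c / V = 0.332 × 654 × (2960 − 20.6) × 17.2 / 4910 = 2236 mg/L.

X ≈ 2240 mg/L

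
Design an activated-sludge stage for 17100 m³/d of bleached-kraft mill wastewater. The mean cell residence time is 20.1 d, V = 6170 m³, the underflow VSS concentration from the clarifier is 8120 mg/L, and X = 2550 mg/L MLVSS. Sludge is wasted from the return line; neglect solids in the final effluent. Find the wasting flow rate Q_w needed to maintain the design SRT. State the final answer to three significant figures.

Q_w = (V·X)/(θ_c X_r) = 6170 × 2550 / (20.1 × 8120) = 96.40 m³/d.

Q_w ≈ 96.4 m³/d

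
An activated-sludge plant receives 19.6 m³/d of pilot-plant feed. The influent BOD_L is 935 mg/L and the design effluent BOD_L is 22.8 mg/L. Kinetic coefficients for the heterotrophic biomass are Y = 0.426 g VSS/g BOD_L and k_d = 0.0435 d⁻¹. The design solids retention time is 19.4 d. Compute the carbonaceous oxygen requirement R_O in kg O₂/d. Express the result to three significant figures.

R_O ≈ 12.0 kg O₂/d

Correct the yield for decay: Y_obs = Y/(1 + k_d θ_c) = 0.426 / (1 + 0.0435 × 19.4) = 0.426 / 1.844 = 0.2310.
Q·(S₀ − S) = 19.6 × (935 − 22.8) × 10⁻³ = 17.88 kg/d removed.
Biomass synthesised: P_X = Y_obs × 17.88 = 4.131 kg VSS/d.
Carbonaceous O₂ demand = substrate oxidised − cell-mass equivalent = 17.88 − 1.42 × 4.131 = 12.01 kg O₂/d.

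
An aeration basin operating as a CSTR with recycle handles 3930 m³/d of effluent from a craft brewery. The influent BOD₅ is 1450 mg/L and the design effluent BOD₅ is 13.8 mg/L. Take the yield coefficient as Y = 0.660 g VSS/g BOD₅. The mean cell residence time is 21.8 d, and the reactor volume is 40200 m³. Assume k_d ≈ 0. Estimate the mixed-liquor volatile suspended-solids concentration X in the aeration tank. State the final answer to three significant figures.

X ≈ 2020 mg/L

From V·X = Y·Q·(S₀ − S)·θ_c (decay neglected): X = 0.660 × 3930 × (1450 − 13.8) × 21.8 / 40200 = 2020 mg/L.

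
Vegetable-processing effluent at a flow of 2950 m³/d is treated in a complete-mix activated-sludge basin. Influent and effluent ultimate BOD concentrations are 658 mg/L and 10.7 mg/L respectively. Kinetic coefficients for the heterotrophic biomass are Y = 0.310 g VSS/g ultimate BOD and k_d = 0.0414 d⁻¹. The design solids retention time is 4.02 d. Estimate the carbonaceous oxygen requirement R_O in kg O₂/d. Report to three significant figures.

Correct the yield for decay: Y_obs = Y/(1 + k_d θ_c) = 0.310 / (1 + 0.0414 × 4.02) = 0.310 / 1.166 = 0.2658.
Q·(S₀ − S) = 2950 × (658 − 10.7) × 10⁻³ = 1910 kg/d removed.
Biomass synthesised: P_X = Y_obs × 1910 = 507.5 kg VSS/d.
R_O = Q·ΔS − 1.42 P_X = 1910 − 720.6 = 1189 kg O₂/d.

R_O ≈ 1190 kg O₂/d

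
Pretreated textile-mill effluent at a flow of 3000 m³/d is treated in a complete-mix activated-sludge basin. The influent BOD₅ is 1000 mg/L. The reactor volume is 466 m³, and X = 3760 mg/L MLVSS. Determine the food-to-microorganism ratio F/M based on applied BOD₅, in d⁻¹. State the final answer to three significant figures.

F/M ≈ 1.71 d⁻¹

Food-to-microorganism ratio F/M = Q S₀ / (V X) = 3000 × 1000 / (466.0 × 3760) = 1.712 d⁻¹.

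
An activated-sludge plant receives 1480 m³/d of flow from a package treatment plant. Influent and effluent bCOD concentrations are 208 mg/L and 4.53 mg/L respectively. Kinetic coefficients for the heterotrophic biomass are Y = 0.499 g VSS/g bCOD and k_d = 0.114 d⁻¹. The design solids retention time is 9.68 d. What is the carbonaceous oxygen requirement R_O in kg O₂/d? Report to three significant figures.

R_O ≈ 200 kg O₂/d

Correct the yield for decay: Y_obs = Y/(1 + k_d θ_c) = 0.499 / (1 + 0.114 × 9.68) = 0.499 / 2.104 = 0.2372.
Substrate removed = Q·(S₀ − S) = 1480 m³/d × (208 − 4.53) g/m³ = 3.01×10^5 g/d = 301.1 kg/d.
P_X = Y_obs·Q·(S₀ − S) = 0.2372 × 301.1 = 71.44 kg VSS/d.
Carbonaceous O₂ demand = substrate oxidised − cell-mass equivalent = 301.1 − 1.42 × 71.44 = 199.7 kg O₂/d.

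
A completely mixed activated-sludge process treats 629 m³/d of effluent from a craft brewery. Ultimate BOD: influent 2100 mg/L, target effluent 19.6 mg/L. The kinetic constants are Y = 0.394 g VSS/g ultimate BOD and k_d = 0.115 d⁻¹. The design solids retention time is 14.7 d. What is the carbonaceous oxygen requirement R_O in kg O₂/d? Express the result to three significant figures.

The observed yield is Y_obs = Y/(1 + k_d·θ_c) = 0.394 / (1 + 0.115 × 14.7) = 0.394 / 2.691 = 0.1464 g VSS per g ultimate BOD removed.
Mass of ultimate BOD removed per day: Q(S₀ − S) = 629 × 2080 g/m³ = 1309 kg/d.
Biomass synthesised: P_X = Y_obs × 1309 = 191.6 kg VSS/d.
Carbonaceous O₂ demand = substrate oxidised − cell-mass equivalent = 1309 − 1.42 × 191.6 = 1036 kg O₂/d.

R_O ≈ 1040 kg O₂/d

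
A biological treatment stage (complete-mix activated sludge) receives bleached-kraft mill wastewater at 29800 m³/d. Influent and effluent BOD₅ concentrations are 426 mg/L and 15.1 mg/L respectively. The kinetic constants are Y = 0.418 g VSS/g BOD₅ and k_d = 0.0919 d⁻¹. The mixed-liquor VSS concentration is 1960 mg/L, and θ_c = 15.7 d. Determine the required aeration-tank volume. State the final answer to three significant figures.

From the SRT design equation V = Y Q (S₀−S) θ_c / [X (1 + k_d θ_c)] = 0.418 × 29800 × (426 − 15.1) × 15.7 / [1960 × (1 + 0.0919 × 15.7)] = 8.04×10^7 / 4788 = 16783 m³.

V ≈ 16800 m³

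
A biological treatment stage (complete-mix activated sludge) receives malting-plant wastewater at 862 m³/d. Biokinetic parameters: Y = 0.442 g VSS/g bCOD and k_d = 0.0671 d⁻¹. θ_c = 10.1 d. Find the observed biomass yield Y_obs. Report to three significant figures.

Y_obs ≈ 0.263 g VSS/g bCOD

Correct the yield for decay: Y_obs = Y/(1 + k_d θ_c) = 0.442 / (1 + 0.0671 × 10.1) = 0.442 / 1.678 = 0.2635.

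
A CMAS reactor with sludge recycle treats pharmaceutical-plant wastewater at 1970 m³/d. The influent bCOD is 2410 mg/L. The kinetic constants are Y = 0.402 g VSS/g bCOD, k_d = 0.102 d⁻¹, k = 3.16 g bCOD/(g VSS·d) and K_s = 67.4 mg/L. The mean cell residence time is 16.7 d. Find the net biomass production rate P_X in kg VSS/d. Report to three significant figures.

From the Monod/SRT balance for a CMAS, S = K_s·(1+k_d θ_c)/[θ_c·(Y k − k_d) − 1] = 67.4 × (1 + 0.102 × 16.7) / [16.7 × (0.402 × 3.16 − 0.102) − 1] = 182.2 / 18.51 = 9.843 mg/L.
The observed yield is Y_obs = Y/(1 + k_d·θ_c) = 0.402 / (1 + 0.102 × 16.7) = 0.402 / 2.703 = 0.1487 g VSS per g bCOD removed.
Q·(S₀ − S) = 1970 × (2410 − 9.84) × 10⁻³ = 4728 kg/d removed.
Net biomass production P_X = Y_obs × Q·(S₀ − S) = 0.1487 × 4728 = 703.1 kg VSS/d.

P_X ≈ 703 kg VSS/d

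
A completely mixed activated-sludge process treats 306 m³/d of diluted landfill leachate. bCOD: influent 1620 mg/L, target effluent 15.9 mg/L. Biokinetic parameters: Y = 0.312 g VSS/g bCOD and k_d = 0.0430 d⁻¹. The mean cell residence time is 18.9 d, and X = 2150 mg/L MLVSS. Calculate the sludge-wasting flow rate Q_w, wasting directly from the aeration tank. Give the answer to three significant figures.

Q_w ≈ 39.3 m³/d

Rearranging the biomass balance for a CMAS with decay, V = Y·Q·ΔS·θ_c / [X·(1+k_d θ_c)] = 0.312 × 306 × (1620 − 15.9) × 18.9 / [2150 × (1 + 0.0430 × 18.9)] = 2.89×10^6 / 3897 = 742.7 m³.
Wasting from the aeration tank: Q_w = V / θ_c = 742.7 / 18.9 = 39.30 m³/d.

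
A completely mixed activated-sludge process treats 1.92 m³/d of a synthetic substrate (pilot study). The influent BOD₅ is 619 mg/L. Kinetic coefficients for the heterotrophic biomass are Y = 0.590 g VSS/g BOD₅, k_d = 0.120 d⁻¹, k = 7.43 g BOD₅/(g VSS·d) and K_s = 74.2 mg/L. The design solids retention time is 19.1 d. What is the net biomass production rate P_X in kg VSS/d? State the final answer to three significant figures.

P_X ≈ 0.212 kg VSS/d

From the Monod/SRT balance for a CMAS, S = K_s·(1+k_d θ_c)/[θ_c·(Y k − k_d) − 1] = 74.2 × (1 + 0.120 × 19.1) / [19.1 × (0.590 × 7.43 − 0.120) − 1] = 244.3 / 80.44 = 3.037 mg/L.
Y_obs = Y / (1 + k_d θ_c) = 0.590 / (1 + 0.120 × 19.1) = 0.590 / 3.292 = 0.1792.
Mass of BOD₅ removed per day: Q(S₀ − S) = 1.92 × 616.0 g/m³ = 1.183 kg/d.
So the net sludge growth is P_X = 0.1792 × 1.183 = 0.2120 kg VSS/d.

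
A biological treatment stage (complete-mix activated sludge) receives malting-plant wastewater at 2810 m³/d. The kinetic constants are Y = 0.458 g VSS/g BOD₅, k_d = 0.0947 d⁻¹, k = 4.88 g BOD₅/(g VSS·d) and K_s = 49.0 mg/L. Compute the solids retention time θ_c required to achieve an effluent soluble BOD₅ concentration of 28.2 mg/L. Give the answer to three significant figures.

θ_c ≈ 1.39 d

Specific growth rate at S = 28.2 mg/L: μ = YkS/(K_s+S) = 0.458·4.88·28.2/(49.0+28.2) = 0.8164 d⁻¹.
Then 1/θ_c = μ − k_d = 0.8164 − 0.0947 = 0.7217 d⁻¹, giving θ_c = 1.386 d.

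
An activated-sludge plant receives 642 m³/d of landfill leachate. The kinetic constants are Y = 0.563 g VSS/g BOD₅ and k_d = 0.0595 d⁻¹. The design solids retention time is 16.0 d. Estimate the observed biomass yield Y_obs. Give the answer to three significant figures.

Y_obs ≈ 0.288 g VSS/g BOD₅

Correct the yield for decay: Y_obs = Y/(1 + k_d θ_c) = 0.563 / (1 + 0.0595 × 16.0) = 0.563 / 1.952 = 0.2884.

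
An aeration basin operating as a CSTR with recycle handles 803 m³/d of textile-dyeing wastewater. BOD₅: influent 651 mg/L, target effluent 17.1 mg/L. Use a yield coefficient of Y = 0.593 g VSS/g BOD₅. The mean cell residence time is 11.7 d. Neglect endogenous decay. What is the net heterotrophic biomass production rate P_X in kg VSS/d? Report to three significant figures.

No decay correction is needed, so Y_obs = Y = 0.593.
Q·(S₀ − S) = 803 × (651 − 17.1) × 10⁻³ = 509.0 kg/d removed.
Biomass produced: P_X = Y_obs·Q·ΔS = 0.5930 × 509.0 ≈ 301.8 kg VSS/d.

P_X ≈ 302 kg VSS/d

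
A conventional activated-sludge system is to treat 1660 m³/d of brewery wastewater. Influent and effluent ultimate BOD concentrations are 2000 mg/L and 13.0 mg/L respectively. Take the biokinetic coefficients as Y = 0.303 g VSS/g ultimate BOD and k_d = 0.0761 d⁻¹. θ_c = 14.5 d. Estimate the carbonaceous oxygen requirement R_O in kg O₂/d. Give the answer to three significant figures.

Correct the yield for decay: Y_obs = Y/(1 + k_d θ_c) = 0.303 / (1 + 0.0761 × 14.5) = 0.303 / 2.103 = 0.1440.
Q·(S₀ − S) = 1660 × (2000 − 13.0) × 10⁻³ = 3298 kg/d removed.
P_X = Y_obs·Q·(S₀ − S) = 0.1440 × 3298 = 475.1 kg VSS/d.
R_O = Q·ΔS − 1.42 P_X = 3298 − 674.7 = 2624 kg O₂/d.

R_O ≈ 2620 kg O₂/d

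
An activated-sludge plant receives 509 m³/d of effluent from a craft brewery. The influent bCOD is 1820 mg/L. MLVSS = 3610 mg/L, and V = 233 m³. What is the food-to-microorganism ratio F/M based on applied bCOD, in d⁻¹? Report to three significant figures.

F/M ≈ 1.10 d⁻¹

Food-to-microorganism ratio F/M = Q S₀ / (V X) = 509 × 1820 / (233.0 × 3610) = 1.101 d⁻¹.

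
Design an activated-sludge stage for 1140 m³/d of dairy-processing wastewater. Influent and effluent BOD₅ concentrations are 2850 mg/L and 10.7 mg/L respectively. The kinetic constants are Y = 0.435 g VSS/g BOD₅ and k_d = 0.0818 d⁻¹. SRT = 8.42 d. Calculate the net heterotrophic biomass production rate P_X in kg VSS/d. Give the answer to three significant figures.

Correct the yield for decay: Y_obs = Y/(1 + k_d θ_c) = 0.435 / (1 + 0.0818 × 8.42) = 0.435 / 1.689 = 0.2576.
Mass of BOD₅ removed per day: Q(S₀ − S) = 1140 × 2839 g/m³ = 3237 kg/d.
So the net sludge growth is P_X = 0.2576 × 3237 = 833.8 kg VSS/d.

P_X ≈ 834 kg VSS/d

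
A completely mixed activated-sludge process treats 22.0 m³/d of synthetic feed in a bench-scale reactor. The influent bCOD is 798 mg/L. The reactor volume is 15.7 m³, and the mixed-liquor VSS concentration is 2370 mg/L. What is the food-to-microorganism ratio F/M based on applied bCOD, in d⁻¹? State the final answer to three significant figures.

F/M ≈ 0.472 d⁻¹

Food-to-microorganism ratio F/M = Q S₀ / (V X) = 22.0 × 798 / (15.70 × 2370) = 0.4718 d⁻¹.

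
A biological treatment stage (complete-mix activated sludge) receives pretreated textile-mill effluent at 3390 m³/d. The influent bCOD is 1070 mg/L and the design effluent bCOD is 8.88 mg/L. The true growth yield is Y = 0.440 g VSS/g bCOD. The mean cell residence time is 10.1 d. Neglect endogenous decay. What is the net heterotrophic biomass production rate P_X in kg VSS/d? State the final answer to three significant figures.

P_X ≈ 1580 kg VSS/d

With endogenous decay neglected, the observed yield equals the true yield: Y_obs = Y = 0.440 g VSS/g bCOD.
ΔS = 1070 − 8.88 = 1061 mg/L, so the substrate removal rate is 3390 × 1061/1000 = 3597 kg bCOD/d.
So the net sludge growth is P_X = 0.4400 × 3597 = 1583 kg VSS/d.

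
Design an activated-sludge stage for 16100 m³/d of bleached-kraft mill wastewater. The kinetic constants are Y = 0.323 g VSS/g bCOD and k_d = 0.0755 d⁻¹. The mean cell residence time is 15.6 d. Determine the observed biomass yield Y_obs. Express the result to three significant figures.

Y_obs = Y / (1 + k_d θ_c) = 0.323 / (1 + 0.0755 × 15.6) = 0.323 / 2.178 = 0.1483.

Y_obs ≈ 0.148 g VSS/g bCOD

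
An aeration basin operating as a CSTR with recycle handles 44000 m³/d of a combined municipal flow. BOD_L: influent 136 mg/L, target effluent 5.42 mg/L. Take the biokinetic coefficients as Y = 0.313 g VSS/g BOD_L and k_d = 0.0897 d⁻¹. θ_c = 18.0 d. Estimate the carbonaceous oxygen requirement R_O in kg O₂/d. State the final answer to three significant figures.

R_O ≈ 4770 kg O₂/d

Observed yield with endogenous decay: Y_obs = Y / (1 + k_d·θ_c) = 0.313 / (1 + 0.0897 × 18.0) = 0.313 / 2.615 = 0.1197 g VSS/g BOD_L.
Substrate removed = Q·(S₀ − S) = 44000 m³/d × (136 − 5.42) g/m³ = 5.75×10^6 g/d = 5746 kg/d.
P_X = Y_obs·Q·(S₀ − S) = 0.1197 × 5746 = 687.8 kg VSS/d.
R_O = Q·(S₀ − S) − 1.42·P_X = 5746 − 1.42 × 687.8 = 4769 kg O₂/d.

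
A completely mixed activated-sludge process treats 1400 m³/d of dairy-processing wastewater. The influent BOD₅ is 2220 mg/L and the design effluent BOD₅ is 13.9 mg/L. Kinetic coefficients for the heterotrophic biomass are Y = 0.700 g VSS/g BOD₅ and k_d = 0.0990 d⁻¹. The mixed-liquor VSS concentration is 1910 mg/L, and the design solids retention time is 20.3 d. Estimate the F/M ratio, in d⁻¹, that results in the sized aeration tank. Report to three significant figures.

F/M ≈ 0.213 d⁻¹

Rearranging the biomass balance for a CMAS with decay, V = Y·Q·ΔS·θ_c / [X·(1+k_d θ_c)] = 0.700 × 1400 × (2220 − 13.9) × 20.3 / [1910 × (1 + 0.0990 × 20.3)] = 4.39×10^7 / 5749 = 7635 m³.
Food-to-microorganism ratio F/M = Q S₀ / (V X) = 1400 × 2220 / (7635 × 1910) = 0.2131 d⁻¹.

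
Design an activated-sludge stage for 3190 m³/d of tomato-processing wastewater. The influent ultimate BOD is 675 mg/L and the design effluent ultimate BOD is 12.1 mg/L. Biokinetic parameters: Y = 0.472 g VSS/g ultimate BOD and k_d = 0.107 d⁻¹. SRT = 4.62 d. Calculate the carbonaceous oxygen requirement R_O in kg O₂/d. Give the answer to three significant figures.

The observed yield is Y_obs = Y/(1 + k_d·θ_c) = 0.472 / (1 + 0.107 × 4.62) = 0.472 / 1.494 = 0.3159 g VSS per g ultimate BOD removed.
Q·(S₀ − S) = 3190 × (675 − 12.1) × 10⁻³ = 2115 kg/d removed.
Net sludge production P_X = 0.3159 × 2115 = 667.9 kg VSS/d.
R_O = Q·ΔS − 1.42 P_X = 2115 − 948.5 = 1166 kg O₂/d.

R_O ≈ 1170 kg O₂/d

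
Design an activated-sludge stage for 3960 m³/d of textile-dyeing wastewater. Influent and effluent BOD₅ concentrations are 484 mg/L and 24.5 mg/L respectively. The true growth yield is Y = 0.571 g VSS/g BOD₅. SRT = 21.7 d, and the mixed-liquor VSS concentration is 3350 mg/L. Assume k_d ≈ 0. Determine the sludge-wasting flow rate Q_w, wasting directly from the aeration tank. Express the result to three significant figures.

Q_w ≈ 310 m³/d

V·X = Y·Q·ΔS·θ_c gives V = 0.571 × 3960 × (484 − 24.5) × 21.7 / 3350 = 6730 m³.
Wasting from the aeration tank: Q_w = V / θ_c = 6730 / 21.7 = 310.2 m³/d.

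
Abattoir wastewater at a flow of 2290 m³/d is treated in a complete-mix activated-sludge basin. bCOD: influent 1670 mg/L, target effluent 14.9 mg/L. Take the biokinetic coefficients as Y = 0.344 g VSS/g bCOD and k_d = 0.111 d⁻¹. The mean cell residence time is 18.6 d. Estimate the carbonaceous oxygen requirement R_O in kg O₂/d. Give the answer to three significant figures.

Y_obs = Y / (1 + k_d θ_c) = 0.344 / (1 + 0.111 × 18.6) = 0.344 / 3.065 = 0.1122.
ΔS = 1670 − 14.9 = 1655 mg/L, so the substrate removal rate is 2290 × 1655/1000 = 3790 kg bCOD/d.
Biomass synthesised: P_X = Y_obs × 3790 = 425.4 kg VSS/d.
Carbonaceous O₂ demand = substrate oxidised − cell-mass equivalent = 3790 − 1.42 × 425.4 = 3186 kg O₂/d.

R_O ≈ 3190 kg O₂/d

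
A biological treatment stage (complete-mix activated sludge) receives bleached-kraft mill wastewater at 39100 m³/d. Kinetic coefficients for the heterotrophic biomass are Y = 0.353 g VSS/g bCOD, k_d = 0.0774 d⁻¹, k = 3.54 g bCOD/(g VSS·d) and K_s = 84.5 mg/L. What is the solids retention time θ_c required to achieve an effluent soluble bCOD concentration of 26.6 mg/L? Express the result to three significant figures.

θ_c ≈ 4.51 d

At the target effluent, Y k S/(K_s+S) = 0.353×3.54×26.6/111.1 = 0.2992 d⁻¹.
1/θ_c = 0.2992 − 0.0774 = 0.2218 d⁻¹, so θ_c = 4.509 d.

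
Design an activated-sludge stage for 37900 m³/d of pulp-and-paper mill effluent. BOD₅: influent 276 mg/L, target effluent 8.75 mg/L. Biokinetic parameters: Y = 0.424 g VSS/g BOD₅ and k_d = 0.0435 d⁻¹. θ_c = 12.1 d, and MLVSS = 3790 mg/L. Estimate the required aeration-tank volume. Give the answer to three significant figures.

V ≈ 8980 m³

From the SRT design equation V = Y Q (S₀−S) θ_c / [X (1 + k_d θ_c)] = 0.424 × 37900 × (276 − 8.75) × 12.1 / [3790 × (1 + 0.0435 × 12.1)] = 5.2×10^7 / 5785 = 8983 m³.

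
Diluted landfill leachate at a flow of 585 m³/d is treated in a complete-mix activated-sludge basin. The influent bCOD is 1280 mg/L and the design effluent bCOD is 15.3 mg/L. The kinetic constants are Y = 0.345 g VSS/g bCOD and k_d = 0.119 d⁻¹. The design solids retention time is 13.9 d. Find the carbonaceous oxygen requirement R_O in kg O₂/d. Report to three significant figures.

R_O ≈ 603 kg O₂/d

The observed yield is Y_obs = Y/(1 + k_d·θ_c) = 0.345 / (1 + 0.119 × 13.9) = 0.345 / 2.654 = 0.1300 g VSS per g bCOD removed.
ΔS = 1280 − 15.3 = 1265 mg/L, so the substrate removal rate is 585 × 1265/1000 = 739.8 kg bCOD/d.
P_X = Y_obs·Q·(S₀ − S) = 0.1300 × 739.8 = 96.17 kg VSS/d.
R_O = Q·ΔS − 1.42 P_X = 739.8 − 136.6 = 603.3 kg O₂/d.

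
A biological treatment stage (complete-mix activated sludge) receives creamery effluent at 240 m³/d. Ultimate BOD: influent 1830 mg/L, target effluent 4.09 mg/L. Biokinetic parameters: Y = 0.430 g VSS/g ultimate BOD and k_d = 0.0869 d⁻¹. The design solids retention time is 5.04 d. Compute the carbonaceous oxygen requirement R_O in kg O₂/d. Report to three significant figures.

The observed yield is Y_obs = Y/(1 + k_d·θ_c) = 0.430 / (1 + 0.0869 × 5.04) = 0.430 / 1.438 = 0.2990 g VSS per g ultimate BOD removed.
ΔS = 1830 − 4.09 = 1826 mg/L, so the substrate removal rate is 240 × 1826/1000 = 438.2 kg ultimate BOD/d.
P_X = Y_obs·Q·(S₀ − S) = 0.2990 × 438.2 = 131.0 kg VSS/d.
Carbonaceous O₂ demand = substrate oxidised − cell-mass equivalent = 438.2 − 1.42 × 131.0 = 252.1 kg O₂/d.

R_O ≈ 252 kg O₂/d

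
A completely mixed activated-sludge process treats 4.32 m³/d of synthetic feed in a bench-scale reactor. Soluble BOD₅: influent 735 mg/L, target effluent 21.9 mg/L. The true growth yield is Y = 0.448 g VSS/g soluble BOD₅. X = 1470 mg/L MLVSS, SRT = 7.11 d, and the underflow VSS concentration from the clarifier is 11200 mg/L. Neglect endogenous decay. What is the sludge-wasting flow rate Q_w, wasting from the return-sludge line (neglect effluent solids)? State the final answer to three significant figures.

Biomass mass balance (decay neglected): V·X = Y·Q·(S₀ − S)·θ_c, so V = 0.448 × 4.32 × (735 − 21.9) × 7.11 / 1470 = 6.675 m³.
Wasting from the return line (neglecting effluent solids): Q_w = V·X / (θ_c·X_r) = 6.675 × 1470 / (7.11 × 11200) = 0.1232 m³/d.

Q_w ≈ 0.123 m³/d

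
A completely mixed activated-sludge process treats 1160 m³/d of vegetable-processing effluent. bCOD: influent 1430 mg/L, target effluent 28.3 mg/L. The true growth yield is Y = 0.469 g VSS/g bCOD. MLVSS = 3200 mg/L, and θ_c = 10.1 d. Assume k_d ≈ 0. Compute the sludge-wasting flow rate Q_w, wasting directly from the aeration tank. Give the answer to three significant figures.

Biomass mass balance (decay neglected): V·X = Y·Q·(S₀ − S)·θ_c, so V = 0.469 × 1160 × (1430 − 28.3) × 10.1 / 3200 = 2407 m³.
With mixed-liquor wasting, θ_c = V/Q_w, so Q_w = V/θ_c = 2407/10.1 = 238.3 m³/d.

Q_w ≈ 238 m³/d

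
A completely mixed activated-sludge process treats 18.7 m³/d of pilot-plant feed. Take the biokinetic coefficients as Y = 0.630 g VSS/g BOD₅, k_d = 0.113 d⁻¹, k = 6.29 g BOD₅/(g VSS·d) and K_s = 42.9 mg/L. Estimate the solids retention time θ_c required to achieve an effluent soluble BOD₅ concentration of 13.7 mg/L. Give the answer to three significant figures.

At the target effluent, Y k S/(K_s+S) = 0.630×6.29×13.7/56.60 = 0.9592 d⁻¹.
θ_c = 1/(μ − k_d) = 1/(0.9592 − 0.113) = 1/0.8462 = 1.182 d.

θ_c ≈ 1.18 d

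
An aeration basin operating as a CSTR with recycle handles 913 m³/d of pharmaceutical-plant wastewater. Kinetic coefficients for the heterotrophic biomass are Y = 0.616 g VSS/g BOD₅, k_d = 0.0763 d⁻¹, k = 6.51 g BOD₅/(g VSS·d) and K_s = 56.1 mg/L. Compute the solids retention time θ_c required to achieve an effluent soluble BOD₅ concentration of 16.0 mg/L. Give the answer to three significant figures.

At the target effluent, Y k S/(K_s+S) = 0.616×6.51×16.0/72.10 = 0.8899 d⁻¹.
Then 1/θ_c = μ − k_d = 0.8899 − 0.0763 = 0.8136 d⁻¹, giving θ_c = 1.229 d.

θ_c ≈ 1.23 d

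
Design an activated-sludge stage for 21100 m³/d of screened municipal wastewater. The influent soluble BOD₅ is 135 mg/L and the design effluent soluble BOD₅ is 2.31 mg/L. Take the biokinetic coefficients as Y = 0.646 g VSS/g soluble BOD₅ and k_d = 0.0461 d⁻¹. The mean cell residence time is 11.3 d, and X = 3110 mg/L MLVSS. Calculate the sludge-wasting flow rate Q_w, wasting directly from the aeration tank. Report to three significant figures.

Q_w ≈ 382 m³/d

Rearranging the biomass balance for a CMAS with decay, V = Y·Q·ΔS·θ_c / [X·(1+k_d θ_c)] = 0.646 × 21100 × (135 − 2.31) × 11.3 / [3110 × (1 + 0.0461 × 11.3)] = 2.04×10^7 / 4730 = 4321 m³.
With mixed-liquor wasting, θ_c = V/Q_w, so Q_w = V/θ_c = 4321/11.3 = 382.4 m³/d.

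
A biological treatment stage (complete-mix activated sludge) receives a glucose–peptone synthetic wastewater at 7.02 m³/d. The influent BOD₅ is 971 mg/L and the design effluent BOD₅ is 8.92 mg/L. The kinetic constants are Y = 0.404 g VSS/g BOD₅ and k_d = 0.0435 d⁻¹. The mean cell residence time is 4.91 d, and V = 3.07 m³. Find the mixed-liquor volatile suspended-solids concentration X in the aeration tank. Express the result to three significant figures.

X ≈ 3600 mg/L

From V·X·(1 + k_d·θ_c) = Y·Q·(S₀ − S)·θ_c: X = 0.404 × 7.02 × (971 − 8.92) × 4.91 / [3.07 × (1 + 0.0435 × 4.91)] = 3596 mg/L.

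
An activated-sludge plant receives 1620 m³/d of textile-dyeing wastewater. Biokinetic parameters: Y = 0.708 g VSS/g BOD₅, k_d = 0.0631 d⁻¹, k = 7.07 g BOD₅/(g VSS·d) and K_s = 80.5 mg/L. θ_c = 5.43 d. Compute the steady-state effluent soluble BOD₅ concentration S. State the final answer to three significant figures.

For a completely mixed reactor with recycle the Lawrence–McCarty relation gives S = K_s·(1 + k_d·θ_c) / [θ_c·(Y·k − k_d) − 1] = 80.5 × (1 + 0.0631 × 5.43) / [5.43 × (0.708 × 7.07 − 0.0631) − 1] = 108.1 / 25.84 = 4.183 mg/L.

S ≈ 4.18 mg/L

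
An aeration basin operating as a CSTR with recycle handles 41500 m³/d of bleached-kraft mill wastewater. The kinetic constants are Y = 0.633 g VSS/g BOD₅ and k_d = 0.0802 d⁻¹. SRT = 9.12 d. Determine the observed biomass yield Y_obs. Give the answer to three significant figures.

Correct the yield for decay: Y_obs = Y/(1 + k_d θ_c) = 0.633 / (1 + 0.0802 × 9.12) = 0.633 / 1.731 = 0.3656.

Y_obs ≈ 0.366 g VSS/g BOD₅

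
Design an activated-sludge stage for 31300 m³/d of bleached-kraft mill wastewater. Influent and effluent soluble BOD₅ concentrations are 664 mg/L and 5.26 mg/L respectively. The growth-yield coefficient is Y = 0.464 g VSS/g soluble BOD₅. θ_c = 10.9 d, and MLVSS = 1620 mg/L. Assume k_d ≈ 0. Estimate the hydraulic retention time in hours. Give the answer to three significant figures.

V·X = Y·Q·ΔS·θ_c gives V = 0.464 × 31300 × (664 − 5.26) × 10.9 / 1620 = 64371 m³.
Hydraulic retention time τ = V/Q = 64371 / 31300 = 2.057 d = 49.36 h.

τ ≈ 49.4 h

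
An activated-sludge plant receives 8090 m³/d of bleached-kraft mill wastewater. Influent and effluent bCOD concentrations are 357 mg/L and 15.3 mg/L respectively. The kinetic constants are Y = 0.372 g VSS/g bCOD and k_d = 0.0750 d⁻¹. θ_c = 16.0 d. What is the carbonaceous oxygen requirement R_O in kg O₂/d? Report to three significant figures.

R_O ≈ 2100 kg O₂/d

The observed yield is Y_obs = Y/(1 + k_d·θ_c) = 0.372 / (1 + 0.0750 × 16.0) = 0.372 / 2.200 = 0.1691 g VSS per g bCOD removed.
Mass of bCOD removed per day: Q(S₀ − S) = 8090 × 341.7 g/m³ = 2764 kg/d.
Net sludge production P_X = 0.1691 × 2764 = 467.4 kg VSS/d.
R_O = Q·ΔS − 1.42 P_X = 2764 − 663.7 = 2101 kg O₂/d.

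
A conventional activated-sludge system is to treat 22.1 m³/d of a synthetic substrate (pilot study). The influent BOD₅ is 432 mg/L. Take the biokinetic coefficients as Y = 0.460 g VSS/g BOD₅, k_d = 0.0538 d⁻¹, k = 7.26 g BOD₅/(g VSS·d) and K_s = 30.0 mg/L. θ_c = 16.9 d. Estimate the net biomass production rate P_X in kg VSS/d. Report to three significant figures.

P_X ≈ 2.29 kg VSS/d

For a completely mixed reactor with recycle the Lawrence–McCarty relation gives S = K_s·(1 + k_d·θ_c) / [θ_c·(Y·k − k_d) − 1] = 30.0 × (1 + 0.0538 × 16.9) / [16.9 × (0.460 × 7.26 − 0.0538) − 1] = 57.28 / 54.53 = 1.050 mg/L.
Y_obs = Y / (1 + k_d θ_c) = 0.460 / (1 + 0.0538 × 16.9) = 0.460 / 1.909 = 0.2409.
Q·(S₀ − S) = 22.1 × (432 − 1.05) × 10⁻³ = 9.524 kg/d removed.
P_X = Y_obs · Q(S₀ − S) = 0.2409 × 9.524 = 2.295 kg VSS/d.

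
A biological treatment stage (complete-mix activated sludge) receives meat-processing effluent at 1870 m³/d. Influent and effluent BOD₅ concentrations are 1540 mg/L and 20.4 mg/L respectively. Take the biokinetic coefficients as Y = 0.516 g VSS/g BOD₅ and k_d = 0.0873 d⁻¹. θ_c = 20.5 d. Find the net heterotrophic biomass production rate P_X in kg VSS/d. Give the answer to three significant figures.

Observed yield with endogenous decay: Y_obs = Y / (1 + k_d·θ_c) = 0.516 / (1 + 0.0873 × 20.5) = 0.516 / 2.790 = 0.1850 g VSS/g BOD₅.
ΔS = 1540 − 20.4 = 1520 mg/L, so the substrate removal rate is 1870 × 1520/1000 = 2842 kg BOD₅/d.
So the net sludge growth is P_X = 0.1850 × 2842 = 525.6 kg VSS/d.

P_X ≈ 526 kg VSS/d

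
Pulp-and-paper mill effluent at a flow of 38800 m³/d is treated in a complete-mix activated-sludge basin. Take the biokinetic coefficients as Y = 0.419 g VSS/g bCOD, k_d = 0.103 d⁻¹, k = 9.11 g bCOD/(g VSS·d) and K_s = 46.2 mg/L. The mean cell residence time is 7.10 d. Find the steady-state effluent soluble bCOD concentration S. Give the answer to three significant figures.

S ≈ 3.15 mg/L

For a completely mixed reactor with recycle the Lawrence–McCarty relation gives S = K_s·(1 + k_d·θ_c) / [θ_c·(Y·k − k_d) − 1] = 46.2 × (1 + 0.103 × 7.10) / [7.10 × (0.419 × 9.11 − 0.103) − 1] = 79.99 / 25.37 = 3.153 mg/L.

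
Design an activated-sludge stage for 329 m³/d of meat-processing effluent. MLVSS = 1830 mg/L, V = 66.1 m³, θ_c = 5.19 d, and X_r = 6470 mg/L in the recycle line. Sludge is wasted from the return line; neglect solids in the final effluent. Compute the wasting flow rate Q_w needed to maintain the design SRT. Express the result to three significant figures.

Q_w ≈ 3.60 m³/d

Q_w = (V·X)/(θ_c X_r) = 66.10 × 1830 / (5.19 × 6470) = 3.602 m³/d.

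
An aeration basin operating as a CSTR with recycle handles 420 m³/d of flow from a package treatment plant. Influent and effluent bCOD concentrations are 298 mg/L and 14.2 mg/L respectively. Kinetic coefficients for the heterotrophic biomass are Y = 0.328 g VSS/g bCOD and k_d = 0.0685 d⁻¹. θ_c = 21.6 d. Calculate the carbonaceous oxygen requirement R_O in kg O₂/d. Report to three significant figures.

Observed yield with endogenous decay: Y_obs = Y / (1 + k_d·θ_c) = 0.328 / (1 + 0.0685 × 21.6) = 0.328 / 2.480 = 0.1323 g VSS/g bCOD.
Substrate removed = Q·(S₀ − S) = 420 m³/d × (298 − 14.2) g/m³ = 1.19×10^5 g/d = 119.2 kg/d.
P_X = Y_obs·Q·(S₀ − S) = 0.1323 × 119.2 = 15.77 kg VSS/d.
R_O = Q·ΔS − 1.42 P_X = 119.2 − 22.39 = 96.81 kg O₂/d.

R_O ≈ 96.8 kg O₂/d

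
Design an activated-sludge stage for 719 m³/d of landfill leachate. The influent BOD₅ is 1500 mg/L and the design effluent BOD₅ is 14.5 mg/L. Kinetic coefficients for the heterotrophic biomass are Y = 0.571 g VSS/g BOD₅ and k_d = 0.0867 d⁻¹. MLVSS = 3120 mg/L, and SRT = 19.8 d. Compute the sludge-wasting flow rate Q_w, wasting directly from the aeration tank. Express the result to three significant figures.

From the SRT design equation V = Y Q (S₀−S) θ_c / [X (1 + k_d θ_c)] = 0.571 × 719 × (1500 − 14.5) × 19.8 / [3120 × (1 + 0.0867 × 19.8)] = 1.21×10^7 / 8476 = 1425 m³.
Wasting from the aeration tank: Q_w = V / θ_c = 1425 / 19.8 = 71.95 m³/d.

Q_w ≈ 72.0 m³/d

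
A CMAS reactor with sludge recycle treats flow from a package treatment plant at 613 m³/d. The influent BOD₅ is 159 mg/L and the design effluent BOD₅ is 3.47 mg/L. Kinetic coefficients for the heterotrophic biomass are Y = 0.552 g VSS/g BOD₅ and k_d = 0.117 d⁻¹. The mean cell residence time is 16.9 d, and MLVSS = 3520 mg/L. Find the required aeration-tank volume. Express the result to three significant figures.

From the SRT design equation V = Y Q (S₀−S) θ_c / [X (1 + k_d θ_c)] = 0.552 × 613 × (159 − 3.47) × 16.9 / [3520 × (1 + 0.117 × 16.9)] = 8.89×10^5 / 10480 = 84.87 m³.

V ≈ 84.9 m³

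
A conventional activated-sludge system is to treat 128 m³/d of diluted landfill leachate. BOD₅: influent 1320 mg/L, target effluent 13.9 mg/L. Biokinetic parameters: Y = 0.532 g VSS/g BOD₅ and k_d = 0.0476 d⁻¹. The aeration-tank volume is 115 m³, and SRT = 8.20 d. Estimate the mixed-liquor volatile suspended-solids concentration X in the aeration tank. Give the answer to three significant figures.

X ≈ 4560 mg/L

From V·X·(1 + k_d·θ_c) = Y·Q·(S₀ − S)·θ_c: X = 0.532 × 128 × (1320 − 13.9) × 8.20 / [115 × (1 + 0.0476 × 8.20)] = 4561 mg/L.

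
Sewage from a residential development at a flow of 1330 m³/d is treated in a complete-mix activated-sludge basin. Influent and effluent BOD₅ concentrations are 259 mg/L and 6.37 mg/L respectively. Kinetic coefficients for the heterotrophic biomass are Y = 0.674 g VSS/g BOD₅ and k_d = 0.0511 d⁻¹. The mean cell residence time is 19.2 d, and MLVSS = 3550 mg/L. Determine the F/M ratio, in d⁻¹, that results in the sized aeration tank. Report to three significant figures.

From the SRT design equation V = Y Q (S₀−S) θ_c / [X (1 + k_d θ_c)] = 0.674 × 1330 × (259 − 6.37) × 19.2 / [3550 × (1 + 0.0511 × 19.2)] = 4.35×10^6 / 7033 = 618.2 m³.
F/M = applied load / biomass = Q·S₀/(V·X) = 1330 × 259 / (618.2 × 3550) = 0.1570 d⁻¹.

F/M ≈ 0.157 d⁻¹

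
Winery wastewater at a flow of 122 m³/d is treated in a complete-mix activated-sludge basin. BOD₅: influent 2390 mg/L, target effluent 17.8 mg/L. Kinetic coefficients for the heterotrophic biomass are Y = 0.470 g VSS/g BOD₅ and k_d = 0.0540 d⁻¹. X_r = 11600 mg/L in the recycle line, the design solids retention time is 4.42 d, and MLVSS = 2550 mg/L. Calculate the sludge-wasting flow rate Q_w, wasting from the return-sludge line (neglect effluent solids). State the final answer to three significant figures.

Q_w ≈ 9.47 m³/d

From the SRT design equation V = Y Q (S₀−S) θ_c / [X (1 + k_d θ_c)] = 0.470 × 122 × (2390 − 17.8) × 4.42 / [2550 × (1 + 0.0540 × 4.42)] = 6.01×10^5 / 3159 = 190.3 m³.
Q_w = (V·X)/(θ_c X_r) = 190.3 × 2550 / (4.42 × 11600) = 9.467 m³/d.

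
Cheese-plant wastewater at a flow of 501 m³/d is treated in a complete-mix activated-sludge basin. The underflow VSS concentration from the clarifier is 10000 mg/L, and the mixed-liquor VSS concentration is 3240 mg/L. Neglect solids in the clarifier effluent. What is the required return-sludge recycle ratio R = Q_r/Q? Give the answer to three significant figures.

Solids balance on the clarifier gives (1+R)X = R·X_r, so R = X/(X_r − X) = 3240 / (10000 − 3240) = 0.4793.

R ≈ 0.479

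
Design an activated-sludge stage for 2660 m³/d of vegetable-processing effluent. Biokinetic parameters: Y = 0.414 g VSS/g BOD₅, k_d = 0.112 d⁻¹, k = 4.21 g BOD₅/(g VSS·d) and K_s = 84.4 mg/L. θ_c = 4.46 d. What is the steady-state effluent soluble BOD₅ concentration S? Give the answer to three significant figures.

From the Monod/SRT balance for a CMAS, S = K_s·(1+k_d θ_c)/[θ_c·(Y k − k_d) − 1] = 84.4 × (1 + 0.112 × 4.46) / [4.46 × (0.414 × 4.21 − 0.112) − 1] = 126.6 / 6.274 = 20.17 mg/L.

S ≈ 20.2 mg/L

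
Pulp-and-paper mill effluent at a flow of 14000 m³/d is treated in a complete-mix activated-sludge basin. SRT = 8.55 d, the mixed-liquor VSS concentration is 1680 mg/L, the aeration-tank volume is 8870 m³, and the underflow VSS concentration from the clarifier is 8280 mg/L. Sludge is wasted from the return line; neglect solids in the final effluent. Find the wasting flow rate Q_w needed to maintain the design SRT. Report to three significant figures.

Q_w ≈ 210 m³/d

θ_c = V·X/(Q_w·X_r) when wasting from the recycle, so Q_w = V·X/(θ_c·X_r) = 8870 × 1680 / (8.55 × 8280) = 210.5 m³/d.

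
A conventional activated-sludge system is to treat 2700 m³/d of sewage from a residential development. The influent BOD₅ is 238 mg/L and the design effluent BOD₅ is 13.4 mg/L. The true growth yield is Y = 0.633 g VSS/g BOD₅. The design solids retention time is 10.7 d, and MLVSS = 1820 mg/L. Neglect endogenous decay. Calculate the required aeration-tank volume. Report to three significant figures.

V ≈ 2260 m³

Biomass mass balance (decay neglected): V·X = Y·Q·(S₀ − S)·θ_c, so V = 0.633 × 2700 × (238 − 13.4) × 10.7 / 1820 = 2257 m³.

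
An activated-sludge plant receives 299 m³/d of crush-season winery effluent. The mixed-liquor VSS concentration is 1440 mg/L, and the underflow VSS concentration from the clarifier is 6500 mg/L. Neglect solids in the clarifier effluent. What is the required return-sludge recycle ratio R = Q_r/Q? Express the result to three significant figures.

R ≈ 0.285

Mass balance around the secondary clarifier (neglecting effluent solids): R = X / (X_r − X) = 1440 / (6500 − 1440) = 0.2846.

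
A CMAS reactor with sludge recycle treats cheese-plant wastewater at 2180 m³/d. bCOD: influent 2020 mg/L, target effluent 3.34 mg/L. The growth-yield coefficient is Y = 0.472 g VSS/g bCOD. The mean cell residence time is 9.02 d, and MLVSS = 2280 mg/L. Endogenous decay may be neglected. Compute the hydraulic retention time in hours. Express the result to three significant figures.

V·X = Y·Q·ΔS·θ_c gives V = 0.472 × 2180 × (2020 − 3.34) × 9.02 / 2280 = 8209 m³.
HRT = V/Q = 8209 m³ / 2180 m³·d⁻¹ = 3.766 d × 24 = 90.38 h.

τ ≈ 90.4 h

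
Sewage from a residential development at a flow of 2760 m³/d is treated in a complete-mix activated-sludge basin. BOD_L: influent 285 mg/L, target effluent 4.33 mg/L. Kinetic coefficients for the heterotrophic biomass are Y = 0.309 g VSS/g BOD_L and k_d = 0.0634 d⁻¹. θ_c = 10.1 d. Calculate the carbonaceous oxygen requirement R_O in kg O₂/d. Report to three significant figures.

R_O ≈ 567 kg O₂/d

Y_obs = Y / (1 + k_d θ_c) = 0.309 / (1 + 0.0634 × 10.1) = 0.309 / 1.640 = 0.1884.
ΔS = 285 − 4.33 = 280.7 mg/L, so the substrate removal rate is 2760 × 280.7/1000 = 774.6 kg BOD_L/d.
Net sludge production P_X = 0.1884 × 774.6 = 145.9 kg VSS/d.
R_O = Q·(S₀ − S) − 1.42·P_X = 774.6 − 1.42 × 145.9 = 567.4 kg O₂/d.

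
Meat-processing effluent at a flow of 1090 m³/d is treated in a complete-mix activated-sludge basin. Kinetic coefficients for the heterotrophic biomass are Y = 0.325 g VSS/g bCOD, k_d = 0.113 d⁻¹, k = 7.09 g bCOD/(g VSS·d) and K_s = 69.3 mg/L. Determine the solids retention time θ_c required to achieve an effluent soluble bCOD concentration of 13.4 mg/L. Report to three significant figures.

θ_c ≈ 3.84 d

From 1/θ_c = Y·k·S/(K_s + S) − k_d: Y·k·S/(K_s+S) = 0.325 × 7.09 × 13.4 / (69.3 + 13.4) = 0.3734 d⁻¹.
θ_c = 1/(μ − k_d) = 1/(0.3734 − 0.113) = 1/0.2604 = 3.841 d.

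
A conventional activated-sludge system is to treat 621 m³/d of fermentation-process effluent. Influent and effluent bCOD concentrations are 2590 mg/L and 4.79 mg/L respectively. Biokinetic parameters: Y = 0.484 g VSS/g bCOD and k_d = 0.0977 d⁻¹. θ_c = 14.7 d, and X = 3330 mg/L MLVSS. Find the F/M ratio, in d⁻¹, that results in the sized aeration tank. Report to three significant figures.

F/M ≈ 0.343 d⁻¹

From the SRT design equation V = Y Q (S₀−S) θ_c / [X (1 + k_d θ_c)] = 0.484 × 621 × (2590 − 4.79) × 14.7 / [3330 × (1 + 0.0977 × 14.7)] = 1.14×10^7 / 8113 = 1408 m³.
Food-to-microorganism ratio F/M = Q S₀ / (V X) = 621 × 2590 / (1408 × 3330) = 0.3430 d⁻¹.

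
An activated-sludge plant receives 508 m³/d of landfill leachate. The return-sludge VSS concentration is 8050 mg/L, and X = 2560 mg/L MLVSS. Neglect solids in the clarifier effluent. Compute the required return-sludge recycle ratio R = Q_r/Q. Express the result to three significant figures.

R = Q_r/Q = X/(X_r − X) = 2560 / (8050 − 2560) = 0.4663.

R ≈ 0.466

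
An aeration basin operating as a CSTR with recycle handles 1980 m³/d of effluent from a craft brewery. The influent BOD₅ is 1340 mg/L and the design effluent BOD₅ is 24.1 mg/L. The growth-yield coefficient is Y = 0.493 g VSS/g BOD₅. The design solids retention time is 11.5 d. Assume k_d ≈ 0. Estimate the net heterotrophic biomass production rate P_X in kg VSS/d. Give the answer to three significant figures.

With endogenous decay neglected, the observed yield equals the true yield: Y_obs = Y = 0.493 g VSS/g BOD₅.
Q·(S₀ − S) = 1980 × (1340 − 24.1) × 10⁻³ = 2605 kg/d removed.
Biomass produced: P_X = Y_obs·Q·ΔS = 0.4930 × 2605 ≈ 1285 kg VSS/d.

P_X ≈ 1280 kg VSS/d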